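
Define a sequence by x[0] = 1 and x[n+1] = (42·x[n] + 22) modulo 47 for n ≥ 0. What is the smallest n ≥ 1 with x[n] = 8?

x[0] = 1; x[1] = 17; x[2] = 31; x[3] = 8; x[4] = 29; x[5] = 18; x[6] = 26; x[7] = 33; x[8] = 45; x[9] = 32; x[10] = 3; x[11] = 7; x[12] = 34; x[13] = 40; x[14] = 10; x[15] = 19; x[16] = 21; x[17] = 11; x[18] = 14; x[19] = 46; x[20] = 27; x[21] = 28; x[22] = 23; x[23] = 1.
Since x[23] = x[0] = 1, the sequence is periodic with period 23.
The value 8 first appears (with n ≥ 1) at x[3].

3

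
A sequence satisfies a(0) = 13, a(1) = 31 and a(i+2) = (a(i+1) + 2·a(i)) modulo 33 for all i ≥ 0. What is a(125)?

9

Computing terms: a(0) = 13,  a(1) = 31,  a(2) = 24,  a(3) = 20,  a(4) = 2,  a(5) = 9,  a(6) = 13,  a(7) = 31.
Since (a(6), a(7)) = (a(0), a(1)) = (13, 31) (two consecutive terms determine the rest), the sequence is periodic with period 6.
(125 - 0) mod 6 = 5, so a(125) = a(5) = 9.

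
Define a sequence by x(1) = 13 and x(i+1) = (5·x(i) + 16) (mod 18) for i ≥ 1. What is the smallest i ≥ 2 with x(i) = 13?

7

Listing terms: x(1) = 13; x(2) = 9; x(3) = 7; x(4) = 15; x(5) = 1; x(6) = 3; x(7) = 13.
The sequence repeats with period 6.
The value 13 next appears (with i ≥ 2) at x(7).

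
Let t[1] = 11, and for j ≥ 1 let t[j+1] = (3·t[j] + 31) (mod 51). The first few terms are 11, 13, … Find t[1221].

Listing terms: t[1] = 11, t[2] = 13, t[3] = 19, t[4] = 37, t[5] = 40, t[6] = 49, t[7] = 25, t[8] = 4, t[9] = 43, t[10] = 7, t[11] = 1, t[12] = 34, t[13] = 31, t[14] = 22, t[15] = 46, t[16] = 16, t[17] = 28, t[18] = 13.
Since t[18] = t[2] = 13, the sequence is eventually periodic: after a pre-period of length 1 it cycles with period 16.
For j ≥ 2, t[j] depends only on (j - 2) mod 16. (1221 - 2) mod 16 = 3, so t[1221] = t[5] = 40.

40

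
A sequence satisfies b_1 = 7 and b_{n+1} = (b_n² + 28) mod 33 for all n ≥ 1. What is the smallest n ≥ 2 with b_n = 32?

5

b_1 = 7,  b_2 = 11,  b_3 = 17,  b_4 = 20,  b_5 = 32,  b_6 = 29,  b_7 = 11.
Since b_7 = b_2 = 11, the sequence is eventually periodic: after a pre-period of length 1 it cycles with period 5.
The value 32 first appears (with n ≥ 2) at b_5.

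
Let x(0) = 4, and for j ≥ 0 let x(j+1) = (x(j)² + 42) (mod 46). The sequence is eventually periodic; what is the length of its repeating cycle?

4

We have x(0) = 4; x(1) = 12; x(2) = 2; x(3) = 0; x(4) = 42; x(5) = 12.
Since x(5) = x(1) = 12, the sequence is eventually periodic: after a pre-period of length 1 it cycles with period 4.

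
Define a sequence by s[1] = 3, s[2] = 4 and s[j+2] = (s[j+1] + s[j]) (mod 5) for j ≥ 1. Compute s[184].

1

Listing terms: s[1] = 3; s[2] = 4; s[3] = 2; s[4] = 1; s[5] = 3; s[6] = 4.
The sequence repeats with period 4.
So s[184] = s[1 + ((184-1) mod 4)] = s[4] = 1.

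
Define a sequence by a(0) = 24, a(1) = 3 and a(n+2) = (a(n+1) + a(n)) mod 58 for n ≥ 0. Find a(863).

55

We have a(0) = 24; a(1) = 3; a(2) = 27; a(3) = 30; a(4) = 57; a(5) = 29; a(6) = 28; a(7) = 57; a(8) = 27; a(9) = 26; a(10) = 53; a(11) = 21; a(12) = 16; a(13) = 37; a(14) = 53; a(15) = 32; a(16) = 27; a(17) = 1; a(18) = 28; a(19) = 29; a(20) = 57; a(21) = 28; a(22) = 27; a(23) = 55; a(24) = 24; a(25) = 21; a(26) = 45; a(27) = 8; a(28) = 53; a(29) = 3; a(30) = 56; a(31) = 1; a(32) = 57; a(33) = 0; a(34) = 57; a(35) = 57; a(36) = 56; a(37) = 55; a(38) = 53; a(39) = 50; a(40) = 45; a(41) = 37; a(42) = 24; a(43) = 3.
Since (a(42), a(43)) = (a(0), a(1)) = (24, 3) (two consecutive terms determine the rest), the sequence is periodic with period 42.
(863 - 0) mod 42 = 23, so a(863) = a(23) = 55.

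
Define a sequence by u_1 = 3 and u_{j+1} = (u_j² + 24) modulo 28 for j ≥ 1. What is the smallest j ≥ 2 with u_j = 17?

u_1 = 3,  u_2 = 5,  u_3 = 21,  u_4 = 17,  u_5 = 5.
Since u_5 = u_2 = 5, the sequence is eventually periodic: after a pre-period of length 1 it cycles with period 3.
The value 17 first appears (with j ≥ 2) at u_4.

4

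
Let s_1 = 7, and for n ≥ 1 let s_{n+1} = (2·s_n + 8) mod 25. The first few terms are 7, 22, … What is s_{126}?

We have s_1 = 7,  s_2 = 22,  s_3 = 2,  s_4 = 12,  s_5 = 7.
Since s_5 = s_1 = 7, the sequence is periodic with period 4.
(126 - 1) mod 4 = 1, so s_{126} = s_2 = 22.

22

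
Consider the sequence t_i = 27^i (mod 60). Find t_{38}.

9

Listing terms: t_0 = 1,  t_1 = 27,  t_2 = 9,  t_3 = 3,  t_4 = 21,  t_5 = 27.
Since t_5 = t_1 = 27, the sequence is eventually periodic: after a pre-period of length 1 it cycles with period 4.
For i ≥ 1, t_i depends only on (i - 1) mod 4. (38 - 1) mod 4 = 1, so t_{38} = t_2 = 9.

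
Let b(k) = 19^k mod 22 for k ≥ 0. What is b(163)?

17

b(0) = 1, b(1) = 19, b(2) = 9, b(3) = 17, b(4) = 15, b(5) = 21, b(6) = 3, b(7) = 13, b(8) = 5, b(9) = 7, b(10) = 1.
Since b(10) = b(0) = 1, the sequence is periodic with period 10.
(163 - 0) mod 10 = 3, so b(163) = b(3) = 17.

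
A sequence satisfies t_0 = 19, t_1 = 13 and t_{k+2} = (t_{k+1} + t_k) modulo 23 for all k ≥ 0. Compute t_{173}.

16

t_0 = 19; t_1 = 13; t_2 = 9; t_3 = 22; t_4 = 8; t_5 = 7; t_6 = 15; t_7 = 22; t_8 = 14; t_9 = 13; t_{10} = 4; t_{11} = 17; t_{12} = 21; t_{13} = 15; t_{14} = 13; t_{15} = 5; t_{16} = 18; t_{17} = 0; t_{18} = 18; t_{19} = 18; t_{20} = 13; t_{21} = 8; t_{22} = 21; t_{23} = 6; t_{24} = 4; t_{25} = 10; t_{26} = 14; t_{27} = 1; t_{28} = 15; t_{29} = 16; t_{30} = 8; t_{31} = 1; t_{32} = 9; t_{33} = 10; t_{34} = 19; t_{35} = 6; t_{36} = 2; t_{37} = 8; t_{38} = 10; t_{39} = 18; t_{40} = 5; t_{41} = 0; t_{42} = 5; t_{43} = 5; t_{44} = 10; t_{45} = 15; t_{46} = 2; t_{47} = 17; t_{48} = 19; t_{49} = 13.
Since (t_{48}, t_{49}) = (t_0, t_1) = (19, 13) (two consecutive terms determine the rest), the sequence is periodic with period 48.
(173 - 0) mod 48 = 29, so t_{173} = t_{29} = 16.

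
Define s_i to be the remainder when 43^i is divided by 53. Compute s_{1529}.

29

We have s_1 = 43; s_2 = 47; s_3 = 7; s_4 = 36; s_5 = 11; s_6 = 49; s_7 = 40; s_8 = 24; s_9 = 25; s_{10} = 15; s_{11} = 9; s_{12} = 16; s_{13} = 52; s_{14} = 10; s_{15} = 6; s_{16} = 46; s_{17} = 17; s_{18} = 42; s_{19} = 4; s_{20} = 13; s_{21} = 29; s_{22} = 28; s_{23} = 38; s_{24} = 44; s_{25} = 37; s_{26} = 1; s_{27} = 43.
Since s_{27} = s_1 = 43, the sequence is periodic with period 26.
(1529 - 1) mod 26 = 20, so s_{1529} = s_{21} = 29.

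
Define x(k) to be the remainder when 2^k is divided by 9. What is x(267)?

8

x(0) = 1; x(1) = 2; x(2) = 4; x(3) = 8; x(4) = 7; x(5) = 5; x(6) = 1.
Since x(6) = x(0) = 1, the sequence is periodic with period 6.
(267 - 0) mod 6 = 3, so x(267) = x(3) = 8.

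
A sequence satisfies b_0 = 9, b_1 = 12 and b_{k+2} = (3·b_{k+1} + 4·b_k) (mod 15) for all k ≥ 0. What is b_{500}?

Listing terms: b_0 = 9, b_1 = 12, b_2 = 12, b_3 = 9, b_4 = 0, b_5 = 6, b_6 = 3, b_7 = 3, b_8 = 6, b_9 = 0, b_{10} = 9, b_{11} = 12.
The sequence repeats with period 10.
(500 - 0) mod 10 = 0, so b_{500} = b_0 = 9.

9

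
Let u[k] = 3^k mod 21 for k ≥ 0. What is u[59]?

12

We have u[0] = 1; u[1] = 3; u[2] = 9; u[3] = 6; u[4] = 18; u[5] = 12; u[6] = 15; u[7] = 3.
Since u[7] = u[1] = 3, the sequence is eventually periodic: after a pre-period of length 1 it cycles with period 6.
For k ≥ 1, u[k] depends only on (k - 1) mod 6. (59 - 1) mod 6 = 4, so u[59] = u[5] = 12.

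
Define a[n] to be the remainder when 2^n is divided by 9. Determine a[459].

Listing terms: a[1] = 2, a[2] = 4, a[3] = 8, a[4] = 7, a[5] = 5, a[6] = 1, a[7] = 2.
Since a[7] = a[1] = 2, the sequence is periodic with period 6.
So a[459] = a[1 + ((459-1) mod 6)] = a[3] = 8.

8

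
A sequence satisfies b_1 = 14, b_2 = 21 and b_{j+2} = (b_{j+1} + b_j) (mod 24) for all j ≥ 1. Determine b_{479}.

7

b_1 = 14; b_2 = 21; b_3 = 11; b_4 = 8; b_5 = 19; b_6 = 3; b_7 = 22; b_8 = 1; b_9 = 23; b_{10} = 0; b_{11} = 23; b_{12} = 23; b_{13} = 22; b_{14} = 21; b_{15} = 19; b_{16} = 16; b_{17} = 11; b_{18} = 3; b_{19} = 14; b_{20} = 17; b_{21} = 7; b_{22} = 0; b_{23} = 7; b_{24} = 7; b_{25} = 14; b_{26} = 21.
Since (b_{25}, b_{26}) = (b_1, b_2) = (14, 21) (two consecutive terms determine the rest), the sequence is periodic with period 24.
So b_{479} = b_{1 + ((479-1) mod 24)} = b_{23} = 7.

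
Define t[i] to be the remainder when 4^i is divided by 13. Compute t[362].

3

Computing terms: t[0] = 1; t[1] = 4; t[2] = 3; t[3] = 12; t[4] = 9; t[5] = 10; t[6] = 1.
Since t[6] = t[0] = 1, the sequence is periodic with period 6.
(362 - 0) mod 6 = 2, so t[362] = t[2] = 3.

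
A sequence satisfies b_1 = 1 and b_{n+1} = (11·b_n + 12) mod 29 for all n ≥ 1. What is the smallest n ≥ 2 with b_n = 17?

18

We have b_1 = 1,  b_2 = 23,  b_3 = 4,  b_4 = 27,  b_5 = 19,  b_6 = 18,  b_7 = 7,  b_8 = 2,  b_9 = 5,  b_{10} = 9,  b_{11} = 24,  b_{12} = 15,  b_{13} = 3,  b_{14} = 16,  b_{15} = 14,  b_{16} = 21,  b_{17} = 11,  b_{18} = 17,  b_{19} = 25,  b_{20} = 26,  b_{21} = 8,  b_{22} = 13,  b_{23} = 10,  b_{24} = 6,  b_{25} = 20,  b_{26} = 0,  b_{27} = 12,  b_{28} = 28,  b_{29} = 1.
The sequence repeats with period 28.
The value 17 first appears (with n ≥ 2) at b_{18}.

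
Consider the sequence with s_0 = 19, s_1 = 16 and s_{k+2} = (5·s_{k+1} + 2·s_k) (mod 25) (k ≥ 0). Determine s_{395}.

7

We have s_0 = 19,  s_1 = 16,  s_2 = 18,  s_3 = 22,  s_4 = 21,  s_5 = 24,  s_6 = 12,  s_7 = 8,  s_8 = 14,  s_9 = 11,  s_{10} = 8,  s_{11} = 12,  s_{12} = 1,  s_{13} = 4,  s_{14} = 22,  s_{15} = 18,  s_{16} = 9,  s_{17} = 6,  s_{18} = 23,  s_{19} = 2,  s_{20} = 6,  s_{21} = 9,  s_{22} = 7,  s_{23} = 3,  s_{24} = 4,  s_{25} = 1,  s_{26} = 13,  s_{27} = 17,  s_{28} = 11,  s_{29} = 14,  s_{30} = 17,  s_{31} = 13,  s_{32} = 24,  s_{33} = 21,  s_{34} = 3,  s_{35} = 7,  s_{36} = 16,  s_{37} = 19,  s_{38} = 2,  s_{39} = 23,  s_{40} = 19,  s_{41} = 16.
The sequence repeats with period 40.
(395 - 0) mod 40 = 35, so s_{395} = s_{35} = 7.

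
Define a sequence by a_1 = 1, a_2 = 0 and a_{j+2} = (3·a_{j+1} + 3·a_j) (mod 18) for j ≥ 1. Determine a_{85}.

Listing terms: a_1 = 1; a_2 = 0; a_3 = 3; a_4 = 9; a_5 = 0; a_6 = 9; a_7 = 9; a_8 = 0.
Since (a_7, a_8) = (a_4, a_5) = (9, 0) (two consecutive terms determine the rest), the sequence is eventually periodic: after a pre-period of length 3 it cycles with period 3.
For j ≥ 4, a_j depends only on (j - 4) mod 3. (85 - 4) mod 3 = 0, so a_{85} = a_4 = 9.

9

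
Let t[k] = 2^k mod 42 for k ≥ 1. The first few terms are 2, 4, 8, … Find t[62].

Listing terms: t[1] = 2, t[2] = 4, t[3] = 8, t[4] = 16, t[5] = 32, t[6] = 22, t[7] = 2.
Since t[7] = t[1] = 2, the sequence is periodic with period 6.
So t[62] = t[1 + ((62-1) mod 6)] = t[2] = 4.

4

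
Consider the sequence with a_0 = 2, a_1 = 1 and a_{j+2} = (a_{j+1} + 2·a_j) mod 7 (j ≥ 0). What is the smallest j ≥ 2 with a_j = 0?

3

We have a_0 = 2,  a_1 = 1,  a_2 = 5,  a_3 = 0,  a_4 = 3,  a_5 = 3,  a_6 = 2,  a_7 = 1.
Since (a_6, a_7) = (a_0, a_1) = (2, 1) (two consecutive terms determine the rest), the sequence is periodic with period 6.
The value 0 first appears (with j ≥ 2) at a_3.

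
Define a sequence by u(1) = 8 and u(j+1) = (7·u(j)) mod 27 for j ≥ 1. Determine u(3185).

Computing terms: u(1) = 8,  u(2) = 2,  u(3) = 14,  u(4) = 17,  u(5) = 11,  u(6) = 23,  u(7) = 26,  u(8) = 20,  u(9) = 5,  u(10) = 8.
The sequence repeats with period 9.
(3185 - 1) mod 9 = 7, so u(3185) = u(8) = 20.

20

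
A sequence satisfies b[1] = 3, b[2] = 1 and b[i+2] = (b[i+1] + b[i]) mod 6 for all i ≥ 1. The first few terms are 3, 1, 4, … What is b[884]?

5

Listing terms: b[1] = 3,  b[2] = 1,  b[3] = 4,  b[4] = 5,  b[5] = 3,  b[6] = 2,  b[7] = 5,  b[8] = 1,  b[9] = 0,  b[10] = 1,  b[11] = 1,  b[12] = 2,  b[13] = 3,  b[14] = 5,  b[15] = 2,  b[16] = 1,  b[17] = 3,  b[18] = 4,  b[19] = 1,  b[20] = 5,  b[21] = 0,  b[22] = 5,  b[23] = 5,  b[24] = 4,  b[25] = 3,  b[26] = 1.
The sequence repeats with period 24.
(884 - 1) mod 24 = 19, so b[884] = b[20] = 5.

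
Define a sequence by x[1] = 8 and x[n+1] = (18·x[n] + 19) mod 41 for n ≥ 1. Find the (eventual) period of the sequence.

5

Computing terms: x[1] = 8,  x[2] = 40,  x[3] = 1,  x[4] = 37,  x[5] = 29,  x[6] = 8.
Since x[6] = x[1] = 8, the sequence is periodic with period 5.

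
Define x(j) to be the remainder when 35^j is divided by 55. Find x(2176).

Computing terms: x(1) = 35, x(2) = 15, x(3) = 30, x(4) = 5, x(5) = 10, x(6) = 20, x(7) = 40, x(8) = 25, x(9) = 50, x(10) = 45, x(11) = 35.
Since x(11) = x(1) = 35, the sequence is periodic with period 10.
(2176 - 1) mod 10 = 5, so x(2176) = x(6) = 20.

20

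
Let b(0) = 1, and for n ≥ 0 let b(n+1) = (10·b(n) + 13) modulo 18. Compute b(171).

1

We have b(0) = 1,  b(1) = 5,  b(2) = 9,  b(3) = 13,  b(4) = 17,  b(5) = 3,  b(6) = 7,  b(7) = 11,  b(8) = 15,  b(9) = 1.
The sequence repeats with period 9.
(171 - 0) mod 9 = 0, so b(171) = b(0) = 1.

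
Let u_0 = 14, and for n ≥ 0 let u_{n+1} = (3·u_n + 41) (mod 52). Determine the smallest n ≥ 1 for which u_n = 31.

1

Listing terms: u_0 = 14, u_1 = 31, u_2 = 30, u_3 = 27, u_4 = 18, u_5 = 43, u_6 = 14.
The sequence repeats with period 6.
The value 31 first appears (with n ≥ 1) at u_1.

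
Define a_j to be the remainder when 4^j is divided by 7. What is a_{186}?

1

We have a_0 = 1,  a_1 = 4,  a_2 = 2,  a_3 = 1.
The sequence repeats with period 3.
So a_{186} = a_{0 + ((186-0) mod 3)} = a_0 = 1.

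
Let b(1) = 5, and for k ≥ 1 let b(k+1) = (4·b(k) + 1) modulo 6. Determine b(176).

3

We have b(1) = 5; b(2) = 3; b(3) = 1; b(4) = 5.
The sequence repeats with period 3.
So b(176) = b(1 + ((176-1) mod 3)) = b(2) = 3.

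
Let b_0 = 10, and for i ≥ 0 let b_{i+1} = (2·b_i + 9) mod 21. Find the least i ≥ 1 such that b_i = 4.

We have b_0 = 10; b_1 = 8; b_2 = 4; b_3 = 17; b_4 = 1; b_5 = 11; b_6 = 10.
Since b_6 = b_0 = 10, the sequence is periodic with period 6.
The value 4 first appears (with i ≥ 1) at b_2.

2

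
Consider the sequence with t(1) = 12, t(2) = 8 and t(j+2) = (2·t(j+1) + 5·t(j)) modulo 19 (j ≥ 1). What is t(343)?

12

Computing terms: t(1) = 12,  t(2) = 8,  t(3) = 0,  t(4) = 2,  t(5) = 4,  t(6) = 18,  t(7) = 18,  t(8) = 12,  t(9) = 0,  t(10) = 3,  t(11) = 6,  t(12) = 8,  t(13) = 8,  t(14) = 18,  t(15) = 0,  t(16) = 14,  t(17) = 9,  t(18) = 12,  t(19) = 12,  t(20) = 8.
The sequence repeats with period 18.
So t(343) = t(1 + ((343-1) mod 18)) = t(1) = 12.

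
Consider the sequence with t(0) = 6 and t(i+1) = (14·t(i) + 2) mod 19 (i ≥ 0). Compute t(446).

Listing terms: t(0) = 6, t(1) = 10, t(2) = 9, t(3) = 14, t(4) = 8, t(5) = 0, t(6) = 2, t(7) = 11, t(8) = 4, t(9) = 1, t(10) = 16, t(11) = 17, t(12) = 12, t(13) = 18, t(14) = 7, t(15) = 5, t(16) = 15, t(17) = 3, t(18) = 6.
The sequence repeats with period 18.
(446 - 0) mod 18 = 14, so t(446) = t(14) = 7.

7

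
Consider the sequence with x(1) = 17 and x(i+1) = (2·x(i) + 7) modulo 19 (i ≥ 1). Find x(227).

We have x(1) = 17,  x(2) = 3,  x(3) = 13,  x(4) = 14,  x(5) = 16,  x(6) = 1,  x(7) = 9,  x(8) = 6,  x(9) = 0,  x(10) = 7,  x(11) = 2,  x(12) = 11,  x(13) = 10,  x(14) = 8,  x(15) = 4,  x(16) = 15,  x(17) = 18,  x(18) = 5,  x(19) = 17.
Since x(19) = x(1) = 17, the sequence is periodic with period 18.
(227 - 1) mod 18 = 10, so x(227) = x(11) = 2.

2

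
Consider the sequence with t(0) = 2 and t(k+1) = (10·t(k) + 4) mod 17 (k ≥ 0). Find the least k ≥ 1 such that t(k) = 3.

We have t(0) = 2; t(1) = 7; t(2) = 6; t(3) = 13; t(4) = 15; t(5) = 1; t(6) = 14; t(7) = 8; t(8) = 16; t(9) = 11; t(10) = 12; t(11) = 5; t(12) = 3; t(13) = 0; t(14) = 4; t(15) = 10; t(16) = 2.
The sequence repeats with period 16.
The value 3 first appears (with k ≥ 1) at t(12).

12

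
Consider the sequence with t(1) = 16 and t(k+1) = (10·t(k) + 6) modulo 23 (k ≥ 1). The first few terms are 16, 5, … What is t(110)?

1

t(1) = 16; t(2) = 5; t(3) = 10; t(4) = 14; t(5) = 8; t(6) = 17; t(7) = 15; t(8) = 18; t(9) = 2; t(10) = 3; t(11) = 13; t(12) = 21; t(13) = 9; t(14) = 4; t(15) = 0; t(16) = 6; t(17) = 20; t(18) = 22; t(19) = 19; t(20) = 12; t(21) = 11; t(22) = 1; t(23) = 16.
Since t(23) = t(1) = 16, the sequence is periodic with period 22.
So t(110) = t(1 + ((110-1) mod 22)) = t(22) = 1.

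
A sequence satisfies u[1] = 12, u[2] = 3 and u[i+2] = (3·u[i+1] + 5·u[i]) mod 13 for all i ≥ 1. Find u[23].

u[1] = 12,  u[2] = 3,  u[3] = 4,  u[4] = 1,  u[5] = 10,  u[6] = 9,  u[7] = 12,  u[8] = 3.
Since (u[7], u[8]) = (u[1], u[2]) = (12, 3) (two consecutive terms determine the rest), the sequence is periodic with period 6.
(23 - 1) mod 6 = 4, so u[23] = u[5] = 10.

10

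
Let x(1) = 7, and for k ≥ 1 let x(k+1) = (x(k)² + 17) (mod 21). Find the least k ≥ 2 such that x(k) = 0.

4

Listing terms: x(1) = 7; x(2) = 3; x(3) = 5; x(4) = 0; x(5) = 17; x(6) = 12; x(7) = 14; x(8) = 3.
Since x(8) = x(2) = 3, the sequence is eventually periodic: after a pre-period of length 1 it cycles with period 6.
The value 0 first appears (with k ≥ 2) at x(4).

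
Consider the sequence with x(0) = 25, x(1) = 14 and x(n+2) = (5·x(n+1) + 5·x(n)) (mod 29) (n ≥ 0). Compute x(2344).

x(0) = 25, x(1) = 14, x(2) = 21, x(3) = 1, x(4) = 23, x(5) = 4, x(6) = 19, x(7) = 28, x(8) = 3, x(9) = 10, x(10) = 7, x(11) = 27, x(12) = 25, x(13) = 28, x(14) = 4, x(15) = 15, x(16) = 8, x(17) = 28, x(18) = 6, x(19) = 25, x(20) = 10, x(21) = 1, x(22) = 26, x(23) = 19, x(24) = 22, x(25) = 2, x(26) = 4, x(27) = 1, x(28) = 25, x(29) = 14.
The sequence repeats with period 28.
So x(2344) = x(0 + ((2344-0) mod 28)) = x(20) = 10.

10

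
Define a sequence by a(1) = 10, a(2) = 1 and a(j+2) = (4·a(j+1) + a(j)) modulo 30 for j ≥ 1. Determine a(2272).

a(1) = 10,  a(2) = 1,  a(3) = 14,  a(4) = 27,  a(5) = 2,  a(6) = 5,  a(7) = 22,  a(8) = 3,  a(9) = 4,  a(10) = 19,  a(11) = 20,  a(12) = 9,  a(13) = 26,  a(14) = 23,  a(15) = 28,  a(16) = 15,  a(17) = 28,  a(18) = 7,  a(19) = 26,  a(20) = 21,  a(21) = 20,  a(22) = 11,  a(23) = 4,  a(24) = 27,  a(25) = 22,  a(26) = 25,  a(27) = 2,  a(28) = 3,  a(29) = 14,  a(30) = 29,  a(31) = 10,  a(32) = 9,  a(33) = 16,  a(34) = 13,  a(35) = 8,  a(36) = 15,  a(37) = 8,  a(38) = 17,  a(39) = 16,  a(40) = 21,  a(41) = 10,  a(42) = 1.
Since (a(41), a(42)) = (a(1), a(2)) = (10, 1) (two consecutive terms determine the rest), the sequence is periodic with period 40.
So a(2272) = a(1 + ((2272-1) mod 40)) = a(32) = 9.

9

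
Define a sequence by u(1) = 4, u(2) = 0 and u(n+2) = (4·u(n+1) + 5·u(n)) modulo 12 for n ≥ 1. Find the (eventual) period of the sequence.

Computing terms: u(1) = 4,  u(2) = 0,  u(3) = 8,  u(4) = 8,  u(5) = 0,  u(6) = 4,  u(7) = 4,  u(8) = 0.
Since (u(7), u(8)) = (u(1), u(2)) = (4, 0) (two consecutive terms determine the rest), the sequence is periodic with period 6.

6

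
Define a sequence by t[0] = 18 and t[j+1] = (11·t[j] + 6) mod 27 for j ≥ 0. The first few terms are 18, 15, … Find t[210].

18

Listing terms: t[0] = 18,  t[1] = 15,  t[2] = 9,  t[3] = 24,  t[4] = 0,  t[5] = 6,  t[6] = 18.
The sequence repeats with period 6.
So t[210] = t[0 + ((210-0) mod 6)] = t[0] = 18.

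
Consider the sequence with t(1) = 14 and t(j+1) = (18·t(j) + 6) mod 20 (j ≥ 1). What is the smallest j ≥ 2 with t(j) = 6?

4

Listing terms: t(1) = 14, t(2) = 18, t(3) = 10, t(4) = 6, t(5) = 14.
The sequence repeats with period 4.
The value 6 first appears (with j ≥ 2) at t(4).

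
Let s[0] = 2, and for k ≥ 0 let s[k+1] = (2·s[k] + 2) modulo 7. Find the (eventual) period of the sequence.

We have s[0] = 2,  s[1] = 6,  s[2] = 0,  s[3] = 2.
The sequence repeats with period 3.

3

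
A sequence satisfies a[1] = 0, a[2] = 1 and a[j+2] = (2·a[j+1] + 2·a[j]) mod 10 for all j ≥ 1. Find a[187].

Listing terms: a[1] = 0, a[2] = 1, a[3] = 2, a[4] = 6, a[5] = 6, a[6] = 4, a[7] = 0, a[8] = 8, a[9] = 6, a[10] = 8, a[11] = 8, a[12] = 2, a[13] = 0, a[14] = 4, a[15] = 8, a[16] = 4, a[17] = 4, a[18] = 6, a[19] = 0, a[20] = 2, a[21] = 4, a[22] = 2, a[23] = 2, a[24] = 8, a[25] = 0, a[26] = 6, a[27] = 2, a[28] = 6.
Since (a[27], a[28]) = (a[3], a[4]) = (2, 6) (two consecutive terms determine the rest), the sequence is eventually periodic: after a pre-period of length 2 it cycles with period 24.
For j ≥ 3, a[j] depends only on (j - 3) mod 24. (187 - 3) mod 24 = 16, so a[187] = a[19] = 0.

0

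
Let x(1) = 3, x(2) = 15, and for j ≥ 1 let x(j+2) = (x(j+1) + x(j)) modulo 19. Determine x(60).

We have x(1) = 3, x(2) = 15, x(3) = 18, x(4) = 14, x(5) = 13, x(6) = 8, x(7) = 2, x(8) = 10, x(9) = 12, x(10) = 3, x(11) = 15.
Since (x(10), x(11)) = (x(1), x(2)) = (3, 15) (two consecutive terms determine the rest), the sequence is periodic with period 9.
(60 - 1) mod 9 = 5, so x(60) = x(6) = 8.

8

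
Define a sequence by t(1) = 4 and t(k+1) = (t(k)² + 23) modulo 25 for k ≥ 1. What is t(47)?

Listing terms: t(1) = 4; t(2) = 14; t(3) = 19; t(4) = 9; t(5) = 4.
Since t(5) = t(1) = 4, the sequence is periodic with period 4.
(47 - 1) mod 4 = 2, so t(47) = t(3) = 19.

19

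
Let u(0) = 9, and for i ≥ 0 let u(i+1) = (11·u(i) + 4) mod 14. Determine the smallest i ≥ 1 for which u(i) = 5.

1

Computing terms: u(0) = 9, u(1) = 5, u(2) = 3, u(3) = 9.
The sequence repeats with period 3.
The value 5 first appears (with i ≥ 1) at u(1).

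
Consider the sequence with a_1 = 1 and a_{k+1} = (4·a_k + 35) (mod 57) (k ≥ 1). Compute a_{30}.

a_1 = 1; a_2 = 39; a_3 = 20; a_4 = 1.
Since a_4 = a_1 = 1, the sequence is periodic with period 3.
(30 - 1) mod 3 = 2, so a_{30} = a_3 = 20.

20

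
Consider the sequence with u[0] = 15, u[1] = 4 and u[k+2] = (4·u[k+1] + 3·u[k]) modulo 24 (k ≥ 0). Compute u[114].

u[0] = 15,  u[1] = 4,  u[2] = 13,  u[3] = 16,  u[4] = 7,  u[5] = 4,  u[6] = 13.
Since (u[5], u[6]) = (u[1], u[2]) = (4, 13) (two consecutive terms determine the rest), the sequence is eventually periodic: after a pre-period of length 1 it cycles with period 4.
For k ≥ 1, u[k] depends only on (k - 1) mod 4. (114 - 1) mod 4 = 1, so u[114] = u[2] = 13.

13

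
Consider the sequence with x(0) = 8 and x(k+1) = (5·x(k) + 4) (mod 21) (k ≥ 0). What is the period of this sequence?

6

Computing terms: x(0) = 8,  x(1) = 2,  x(2) = 14,  x(3) = 11,  x(4) = 17,  x(5) = 5,  x(6) = 8.
The sequence repeats with period 6.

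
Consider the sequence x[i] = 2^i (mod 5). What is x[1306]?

4

x[1] = 2,  x[2] = 4,  x[3] = 3,  x[4] = 1,  x[5] = 2.
Since x[5] = x[1] = 2, the sequence is periodic with period 4.
So x[1306] = x[1 + ((1306-1) mod 4)] = x[2] = 4.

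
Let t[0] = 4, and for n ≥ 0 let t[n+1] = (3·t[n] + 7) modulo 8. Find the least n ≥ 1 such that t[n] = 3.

We have t[0] = 4, t[1] = 3, t[2] = 0, t[3] = 7, t[4] = 4.
The sequence repeats with period 4.
The value 3 first appears (with n ≥ 1) at t[1].

1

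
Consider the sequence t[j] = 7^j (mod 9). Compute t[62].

Listing terms: t[1] = 7; t[2] = 4; t[3] = 1; t[4] = 7.
Since t[4] = t[1] = 7, the sequence is periodic with period 3.
So t[62] = t[1 + ((62-1) mod 3)] = t[2] = 4.

4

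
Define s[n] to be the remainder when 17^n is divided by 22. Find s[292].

3

Listing terms: s[1] = 17, s[2] = 3, s[3] = 7, s[4] = 9, s[5] = 21, s[6] = 5, s[7] = 19, s[8] = 15, s[9] = 13, s[10] = 1, s[11] = 17.
Since s[11] = s[1] = 17, the sequence is periodic with period 10.
(292 - 1) mod 10 = 1, so s[292] = s[2] = 3.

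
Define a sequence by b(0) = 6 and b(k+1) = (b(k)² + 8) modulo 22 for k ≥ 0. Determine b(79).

0

Computing terms: b(0) = 6; b(1) = 0; b(2) = 8; b(3) = 6.
The sequence repeats with period 3.
So b(79) = b(0 + ((79-0) mod 3)) = b(1) = 0.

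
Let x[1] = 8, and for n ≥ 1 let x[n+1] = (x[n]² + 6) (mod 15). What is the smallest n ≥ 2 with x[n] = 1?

3

Listing terms: x[1] = 8,  x[2] = 10,  x[3] = 1,  x[4] = 7,  x[5] = 10.
Since x[5] = x[2] = 10, the sequence is eventually periodic: after a pre-period of length 1 it cycles with period 3.
The value 1 first appears (with n ≥ 2) at x[3].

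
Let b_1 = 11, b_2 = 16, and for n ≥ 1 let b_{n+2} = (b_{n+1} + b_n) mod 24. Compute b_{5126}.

8

Computing terms: b_1 = 11,  b_2 = 16,  b_3 = 3,  b_4 = 19,  b_5 = 22,  b_6 = 17,  b_7 = 15,  b_8 = 8,  b_9 = 23,  b_{10} = 7,  b_{11} = 6,  b_{12} = 13,  b_{13} = 19,  b_{14} = 8,  b_{15} = 3,  b_{16} = 11,  b_{17} = 14,  b_{18} = 1,  b_{19} = 15,  b_{20} = 16,  b_{21} = 7,  b_{22} = 23,  b_{23} = 6,  b_{24} = 5,  b_{25} = 11,  b_{26} = 16.
Since (b_{25}, b_{26}) = (b_1, b_2) = (11, 16) (two consecutive terms determine the rest), the sequence is periodic with period 24.
(5126 - 1) mod 24 = 13, so b_{5126} = b_{14} = 8.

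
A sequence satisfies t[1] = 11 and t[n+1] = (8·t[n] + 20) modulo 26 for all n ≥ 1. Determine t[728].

20

We have t[1] = 11, t[2] = 4, t[3] = 0, t[4] = 20, t[5] = 24, t[6] = 4.
Since t[6] = t[2] = 4, the sequence is eventually periodic: after a pre-period of length 1 it cycles with period 4.
For n ≥ 2, t[n] depends only on (n - 2) mod 4. (728 - 2) mod 4 = 2, so t[728] = t[4] = 20.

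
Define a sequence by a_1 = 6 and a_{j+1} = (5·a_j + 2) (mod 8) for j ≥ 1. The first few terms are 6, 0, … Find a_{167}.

2

Computing terms: a_1 = 6,  a_2 = 0,  a_3 = 2,  a_4 = 4,  a_5 = 6.
Since a_5 = a_1 = 6, the sequence is periodic with period 4.
So a_{167} = a_{1 + ((167-1) mod 4)} = a_3 = 2.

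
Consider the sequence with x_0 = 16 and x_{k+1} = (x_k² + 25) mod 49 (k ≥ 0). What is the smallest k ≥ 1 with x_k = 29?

Listing terms: x_0 = 16; x_1 = 36; x_2 = 47; x_3 = 29; x_4 = 33; x_5 = 36.
Since x_5 = x_1 = 36, the sequence is eventually periodic: after a pre-period of length 1 it cycles with period 4.
The value 29 first appears (with k ≥ 1) at x_3.

3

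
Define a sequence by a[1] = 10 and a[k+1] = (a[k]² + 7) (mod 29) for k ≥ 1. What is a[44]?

a[1] = 10; a[2] = 20; a[3] = 1; a[4] = 8; a[5] = 13; a[6] = 2; a[7] = 11; a[8] = 12; a[9] = 6; a[10] = 14; a[11] = 0; a[12] = 7; a[13] = 27; a[14] = 11.
Since a[14] = a[7] = 11, the sequence is eventually periodic: after a pre-period of length 6 it cycles with period 7.
For k ≥ 7, a[k] depends only on (k - 7) mod 7. (44 - 7) mod 7 = 2, so a[44] = a[9] = 6.

6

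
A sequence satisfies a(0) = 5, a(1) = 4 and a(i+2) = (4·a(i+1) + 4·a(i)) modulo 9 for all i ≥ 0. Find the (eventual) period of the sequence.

24

a(0) = 5,  a(1) = 4,  a(2) = 0,  a(3) = 7,  a(4) = 1,  a(5) = 5,  a(6) = 6,  a(7) = 8,  a(8) = 2,  a(9) = 4,  a(10) = 6,  a(11) = 4,  a(12) = 4,  a(13) = 5,  a(14) = 0,  a(15) = 2,  a(16) = 8,  a(17) = 4,  a(18) = 3,  a(19) = 1,  a(20) = 7,  a(21) = 5,  a(22) = 3,  a(23) = 5,  a(24) = 5,  a(25) = 4.
Since (a(24), a(25)) = (a(0), a(1)) = (5, 4) (two consecutive terms determine the rest), the sequence is periodic with period 24.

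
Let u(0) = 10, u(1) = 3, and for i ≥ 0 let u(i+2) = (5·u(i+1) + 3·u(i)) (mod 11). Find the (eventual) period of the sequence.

u(0) = 10,  u(1) = 3,  u(2) = 1,  u(3) = 3,  u(4) = 7,  u(5) = 0,  u(6) = 10,  u(7) = 6,  u(8) = 5,  u(9) = 10,  u(10) = 10,  u(11) = 3.
Since (u(10), u(11)) = (u(0), u(1)) = (10, 3) (two consecutive terms determine the rest), the sequence is periodic with period 10.

10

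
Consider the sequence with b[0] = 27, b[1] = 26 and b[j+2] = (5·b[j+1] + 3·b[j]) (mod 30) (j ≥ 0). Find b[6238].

4

Listing terms: b[0] = 27; b[1] = 26; b[2] = 1; b[3] = 23; b[4] = 28; b[5] = 29; b[6] = 19; b[7] = 2; b[8] = 7; b[9] = 11; b[10] = 16; b[11] = 23; b[12] = 13; b[13] = 14; b[14] = 19; b[15] = 17; b[16] = 22; b[17] = 11; b[18] = 1; b[19] = 8; b[20] = 13; b[21] = 29; b[22] = 4; b[23] = 17; b[24] = 7; b[25] = 26; b[26] = 1.
Since (b[25], b[26]) = (b[1], b[2]) = (26, 1) (two consecutive terms determine the rest), the sequence is eventually periodic: after a pre-period of length 1 it cycles with period 24.
For j ≥ 1, b[j] depends only on (j - 1) mod 24. (6238 - 1) mod 24 = 21, so b[6238] = b[22] = 4.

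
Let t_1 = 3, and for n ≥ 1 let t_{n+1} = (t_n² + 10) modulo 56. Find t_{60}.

35

Listing terms: t_1 = 3; t_2 = 19; t_3 = 35; t_4 = 3.
Since t_4 = t_1 = 3, the sequence is periodic with period 3.
So t_{60} = t_{1 + ((60-1) mod 3)} = t_3 = 35.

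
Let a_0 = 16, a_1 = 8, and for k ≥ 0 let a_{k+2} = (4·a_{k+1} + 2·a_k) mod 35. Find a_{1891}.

17

Listing terms: a_0 = 16; a_1 = 8; a_2 = 29; a_3 = 27; a_4 = 26; a_5 = 18; a_6 = 19; a_7 = 7; a_8 = 31; a_9 = 33; a_{10} = 19; a_{11} = 2; a_{12} = 11; a_{13} = 13; a_{14} = 4; a_{15} = 7; a_{16} = 1; a_{17} = 18; a_{18} = 4; a_{19} = 17; a_{20} = 6; a_{21} = 23; a_{22} = 34; a_{23} = 7; a_{24} = 26; a_{25} = 13; a_{26} = 34; a_{27} = 22; a_{28} = 16; a_{29} = 3; a_{30} = 9; a_{31} = 7; a_{32} = 11; a_{33} = 23; a_{34} = 9; a_{35} = 12; a_{36} = 31; a_{37} = 8; a_{38} = 24; a_{39} = 7; a_{40} = 6; a_{41} = 3; a_{42} = 24; a_{43} = 32; a_{44} = 1; a_{45} = 33; a_{46} = 29; a_{47} = 7; a_{48} = 16; a_{49} = 8.
The sequence repeats with period 48.
So a_{1891} = a_{0 + ((1891-0) mod 48)} = a_{19} = 17.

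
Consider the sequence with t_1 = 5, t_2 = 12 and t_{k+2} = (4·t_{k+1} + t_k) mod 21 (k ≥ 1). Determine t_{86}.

9

t_1 = 5,  t_2 = 12,  t_3 = 11,  t_4 = 14,  t_5 = 4,  t_6 = 9,  t_7 = 19,  t_8 = 1,  t_9 = 2,  t_{10} = 9,  t_{11} = 17,  t_{12} = 14,  t_{13} = 10,  t_{14} = 12,  t_{15} = 16,  t_{16} = 13,  t_{17} = 5,  t_{18} = 12.
Since (t_{17}, t_{18}) = (t_1, t_2) = (5, 12) (two consecutive terms determine the rest), the sequence is periodic with period 16.
(86 - 1) mod 16 = 5, so t_{86} = t_6 = 9.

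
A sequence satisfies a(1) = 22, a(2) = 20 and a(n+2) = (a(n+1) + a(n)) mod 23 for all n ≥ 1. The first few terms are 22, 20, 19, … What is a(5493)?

19

We have a(1) = 22, a(2) = 20, a(3) = 19, a(4) = 16, a(5) = 12, a(6) = 5, a(7) = 17, a(8) = 22, a(9) = 16, a(10) = 15, a(11) = 8, a(12) = 0, a(13) = 8, a(14) = 8, a(15) = 16, a(16) = 1, a(17) = 17, a(18) = 18, a(19) = 12, a(20) = 7, a(21) = 19, a(22) = 3, a(23) = 22, a(24) = 2, a(25) = 1, a(26) = 3, a(27) = 4, a(28) = 7, a(29) = 11, a(30) = 18, a(31) = 6, a(32) = 1, a(33) = 7, a(34) = 8, a(35) = 15, a(36) = 0, a(37) = 15, a(38) = 15, a(39) = 7, a(40) = 22, a(41) = 6, a(42) = 5, a(43) = 11, a(44) = 16, a(45) = 4, a(46) = 20, a(47) = 1, a(48) = 21, a(49) = 22, a(50) = 20.
Since (a(49), a(50)) = (a(1), a(2)) = (22, 20) (two consecutive terms determine the rest), the sequence is periodic with period 48.
(5493 - 1) mod 48 = 20, so a(5493) = a(21) = 19.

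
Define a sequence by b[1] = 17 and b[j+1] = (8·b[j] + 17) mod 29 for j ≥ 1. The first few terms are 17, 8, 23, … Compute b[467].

19

b[1] = 17,  b[2] = 8,  b[3] = 23,  b[4] = 27,  b[5] = 1,  b[6] = 25,  b[7] = 14,  b[8] = 13,  b[9] = 5,  b[10] = 28,  b[11] = 9,  b[12] = 2,  b[13] = 4,  b[14] = 20,  b[15] = 3,  b[16] = 12,  b[17] = 26,  b[18] = 22,  b[19] = 19,  b[20] = 24,  b[21] = 6,  b[22] = 7,  b[23] = 15,  b[24] = 21,  b[25] = 11,  b[26] = 18,  b[27] = 16,  b[28] = 0,  b[29] = 17.
Since b[29] = b[1] = 17, the sequence is periodic with period 28.
So b[467] = b[1 + ((467-1) mod 28)] = b[19] = 19.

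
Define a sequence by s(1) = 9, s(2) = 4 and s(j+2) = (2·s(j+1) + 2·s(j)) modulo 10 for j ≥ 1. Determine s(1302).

4

s(1) = 9; s(2) = 4; s(3) = 6; s(4) = 0; s(5) = 2; s(6) = 4; s(7) = 2; s(8) = 2; s(9) = 8; s(10) = 0; s(11) = 6; s(12) = 2; s(13) = 6; s(14) = 6; s(15) = 4; s(16) = 0; s(17) = 8; s(18) = 6; s(19) = 8; s(20) = 8; s(21) = 2; s(22) = 0; s(23) = 4; s(24) = 8; s(25) = 4; s(26) = 4; s(27) = 6.
Since (s(26), s(27)) = (s(2), s(3)) = (4, 6) (two consecutive terms determine the rest), the sequence is eventually periodic: after a pre-period of length 1 it cycles with period 24.
For j ≥ 2, s(j) depends only on (j - 2) mod 24. (1302 - 2) mod 24 = 4, so s(1302) = s(6) = 4.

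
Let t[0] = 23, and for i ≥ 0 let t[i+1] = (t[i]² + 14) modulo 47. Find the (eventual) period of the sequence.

4

t[0] = 23, t[1] = 26, t[2] = 32, t[3] = 4, t[4] = 30, t[5] = 21, t[6] = 32.
Since t[6] = t[2] = 32, the sequence is eventually periodic: after a pre-period of length 2 it cycles with period 4.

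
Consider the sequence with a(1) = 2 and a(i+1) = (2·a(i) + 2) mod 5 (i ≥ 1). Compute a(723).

4

a(1) = 2; a(2) = 1; a(3) = 4; a(4) = 0; a(5) = 2.
The sequence repeats with period 4.
(723 - 1) mod 4 = 2, so a(723) = a(3) = 4.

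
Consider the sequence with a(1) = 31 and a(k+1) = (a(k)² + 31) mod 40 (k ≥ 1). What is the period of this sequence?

Computing terms: a(1) = 31, a(2) = 32, a(3) = 15, a(4) = 16, a(5) = 7, a(6) = 0, a(7) = 31.
The sequence repeats with period 6.

6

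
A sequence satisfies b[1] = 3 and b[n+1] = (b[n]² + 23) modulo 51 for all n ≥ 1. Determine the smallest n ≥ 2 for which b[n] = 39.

5

b[1] = 3; b[2] = 32; b[3] = 27; b[4] = 38; b[5] = 39; b[6] = 14; b[7] = 15; b[8] = 44; b[9] = 21; b[10] = 5; b[11] = 48; b[12] = 32.
Since b[12] = b[2] = 32, the sequence is eventually periodic: after a pre-period of length 1 it cycles with period 10.
The value 39 first appears (with n ≥ 2) at b[5].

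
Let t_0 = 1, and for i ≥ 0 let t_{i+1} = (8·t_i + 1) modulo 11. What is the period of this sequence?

10

Computing terms: t_0 = 1, t_1 = 9, t_2 = 7, t_3 = 2, t_4 = 6, t_5 = 5, t_6 = 8, t_7 = 10, t_8 = 4, t_9 = 0, t_{10} = 1.
The sequence repeats with period 10.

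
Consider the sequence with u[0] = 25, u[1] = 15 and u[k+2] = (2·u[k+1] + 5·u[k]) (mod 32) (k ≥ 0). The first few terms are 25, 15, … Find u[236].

Computing terms: u[0] = 25; u[1] = 15; u[2] = 27; u[3] = 1; u[4] = 9; u[5] = 23; u[6] = 27; u[7] = 9; u[8] = 25; u[9] = 31; u[10] = 27; u[11] = 17; u[12] = 9; u[13] = 7; u[14] = 27; u[15] = 25; u[16] = 25; u[17] = 15.
Since (u[16], u[17]) = (u[0], u[1]) = (25, 15) (two consecutive terms determine the rest), the sequence is periodic with period 16.
So u[236] = u[0 + ((236-0) mod 16)] = u[12] = 9.

9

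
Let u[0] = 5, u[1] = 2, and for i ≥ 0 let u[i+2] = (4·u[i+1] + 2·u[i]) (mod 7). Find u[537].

u[0] = 5, u[1] = 2, u[2] = 4, u[3] = 6, u[4] = 4, u[5] = 0, u[6] = 1, u[7] = 4, u[8] = 4, u[9] = 3, u[10] = 6, u[11] = 2, u[12] = 6, u[13] = 0, u[14] = 5, u[15] = 6, u[16] = 6, u[17] = 1, u[18] = 2, u[19] = 3, u[20] = 2, u[21] = 0, u[22] = 4, u[23] = 2, u[24] = 2, u[25] = 5, u[26] = 3, u[27] = 1, u[28] = 3, u[29] = 0, u[30] = 6, u[31] = 3, u[32] = 3, u[33] = 4, u[34] = 1, u[35] = 5, u[36] = 1, u[37] = 0, u[38] = 2, u[39] = 1, u[40] = 1, u[41] = 6, u[42] = 5, u[43] = 4, u[44] = 5, u[45] = 0, u[46] = 3, u[47] = 5, u[48] = 5, u[49] = 2.
The sequence repeats with period 48.
So u[537] = u[0 + ((537-0) mod 48)] = u[9] = 3.

3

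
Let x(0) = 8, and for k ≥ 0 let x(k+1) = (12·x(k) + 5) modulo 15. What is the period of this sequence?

We have x(0) = 8; x(1) = 11; x(2) = 2; x(3) = 14; x(4) = 8.
The sequence repeats with period 4.

4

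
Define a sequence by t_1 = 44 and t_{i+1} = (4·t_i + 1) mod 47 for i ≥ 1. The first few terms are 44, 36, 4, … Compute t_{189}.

22

t_1 = 44, t_2 = 36, t_3 = 4, t_4 = 17, t_5 = 22, t_6 = 42, t_7 = 28, t_8 = 19, t_9 = 30, t_{10} = 27, t_{11} = 15, t_{12} = 14, t_{13} = 10, t_{14} = 41, t_{15} = 24, t_{16} = 3, t_{17} = 13, t_{18} = 6, t_{19} = 25, t_{20} = 7, t_{21} = 29, t_{22} = 23, t_{23} = 46, t_{24} = 44.
The sequence repeats with period 23.
So t_{189} = t_{1 + ((189-1) mod 23)} = t_5 = 22.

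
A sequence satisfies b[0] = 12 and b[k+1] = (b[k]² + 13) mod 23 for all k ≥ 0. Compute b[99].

We have b[0] = 12,  b[1] = 19,  b[2] = 6,  b[3] = 3,  b[4] = 22,  b[5] = 14,  b[6] = 2,  b[7] = 17,  b[8] = 3.
Since b[8] = b[3] = 3, the sequence is eventually periodic: after a pre-period of length 3 it cycles with period 5.
For k ≥ 3, b[k] depends only on (k - 3) mod 5. (99 - 3) mod 5 = 1, so b[99] = b[4] = 22.

22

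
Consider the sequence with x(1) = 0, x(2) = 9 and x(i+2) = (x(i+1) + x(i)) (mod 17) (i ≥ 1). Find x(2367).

15

Computing terms: x(1) = 0,  x(2) = 9,  x(3) = 9,  x(4) = 1,  x(5) = 10,  x(6) = 11,  x(7) = 4,  x(8) = 15,  x(9) = 2,  x(10) = 0,  x(11) = 2,  x(12) = 2,  x(13) = 4,  x(14) = 6,  x(15) = 10,  x(16) = 16,  x(17) = 9,  x(18) = 8,  x(19) = 0,  x(20) = 8,  x(21) = 8,  x(22) = 16,  x(23) = 7,  x(24) = 6,  x(25) = 13,  x(26) = 2,  x(27) = 15,  x(28) = 0,  x(29) = 15,  x(30) = 15,  x(31) = 13,  x(32) = 11,  x(33) = 7,  x(34) = 1,  x(35) = 8,  x(36) = 9,  x(37) = 0,  x(38) = 9.
The sequence repeats with period 36.
(2367 - 1) mod 36 = 26, so x(2367) = x(27) = 15.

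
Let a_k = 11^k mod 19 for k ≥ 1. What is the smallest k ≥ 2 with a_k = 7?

2

a_1 = 11,  a_2 = 7,  a_3 = 1,  a_4 = 11.
Since a_4 = a_1 = 11, the sequence is periodic with period 3.
The value 7 first appears (with k ≥ 2) at a_2.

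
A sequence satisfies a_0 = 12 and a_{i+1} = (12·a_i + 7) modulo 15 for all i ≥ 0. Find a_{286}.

4

We have a_0 = 12; a_1 = 1; a_2 = 4; a_3 = 10; a_4 = 7; a_5 = 1.
Since a_5 = a_1 = 1, the sequence is eventually periodic: after a pre-period of length 1 it cycles with period 4.
For i ≥ 1, a_i depends only on (i - 1) mod 4. (286 - 1) mod 4 = 1, so a_{286} = a_2 = 4.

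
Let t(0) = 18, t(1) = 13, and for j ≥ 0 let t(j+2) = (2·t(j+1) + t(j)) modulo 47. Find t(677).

18

t(0) = 18; t(1) = 13; t(2) = 44; t(3) = 7; t(4) = 11; t(5) = 29; t(6) = 22; t(7) = 26; t(8) = 27; t(9) = 33; t(10) = 46; t(11) = 31; t(12) = 14; t(13) = 12; t(14) = 38; t(15) = 41; t(16) = 26; t(17) = 46; t(18) = 24; t(19) = 0; t(20) = 24; t(21) = 1; t(22) = 26; t(23) = 6; t(24) = 38; t(25) = 35; t(26) = 14; t(27) = 16; t(28) = 46; t(29) = 14; t(30) = 27; t(31) = 21; t(32) = 22; t(33) = 18; t(34) = 11; t(35) = 40; t(36) = 44; t(37) = 34; t(38) = 18; t(39) = 23; t(40) = 17; t(41) = 10; t(42) = 37; t(43) = 37; t(44) = 17; t(45) = 24; t(46) = 18; t(47) = 13.
Since (t(46), t(47)) = (t(0), t(1)) = (18, 13) (two consecutive terms determine the rest), the sequence is periodic with period 46.
(677 - 0) mod 46 = 33, so t(677) = t(33) = 18.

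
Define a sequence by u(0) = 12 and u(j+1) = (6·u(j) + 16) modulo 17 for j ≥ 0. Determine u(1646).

1

u(0) = 12,  u(1) = 3,  u(2) = 0,  u(3) = 16,  u(4) = 10,  u(5) = 8,  u(6) = 13,  u(7) = 9,  u(8) = 2,  u(9) = 11,  u(10) = 14,  u(11) = 15,  u(12) = 4,  u(13) = 6,  u(14) = 1,  u(15) = 5,  u(16) = 12.
Since u(16) = u(0) = 12, the sequence is periodic with period 16.
So u(1646) = u(0 + ((1646-0) mod 16)) = u(14) = 1.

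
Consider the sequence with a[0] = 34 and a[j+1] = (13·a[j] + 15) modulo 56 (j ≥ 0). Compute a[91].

Listing terms: a[0] = 34,  a[1] = 9,  a[2] = 20,  a[3] = 51,  a[4] = 6,  a[5] = 37,  a[6] = 48,  a[7] = 23,  a[8] = 34.
The sequence repeats with period 8.
(91 - 0) mod 8 = 3, so a[91] = a[3] = 51.

51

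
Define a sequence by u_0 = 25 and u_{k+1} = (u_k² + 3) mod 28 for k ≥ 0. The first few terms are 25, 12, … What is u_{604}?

We have u_0 = 25, u_1 = 12, u_2 = 7, u_3 = 24, u_4 = 19, u_5 = 0, u_6 = 3, u_7 = 12.
Since u_7 = u_1 = 12, the sequence is eventually periodic: after a pre-period of length 1 it cycles with period 6.
For k ≥ 1, u_k depends only on (k - 1) mod 6. (604 - 1) mod 6 = 3, so u_{604} = u_4 = 19.

19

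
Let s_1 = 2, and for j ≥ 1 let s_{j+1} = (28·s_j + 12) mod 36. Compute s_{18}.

We have s_1 = 2,  s_2 = 32,  s_3 = 8,  s_4 = 20,  s_5 = 32.
Since s_5 = s_2 = 32, the sequence is eventually periodic: after a pre-period of length 1 it cycles with period 3.
For j ≥ 2, s_j depends only on (j - 2) mod 3. (18 - 2) mod 3 = 1, so s_{18} = s_3 = 8.

8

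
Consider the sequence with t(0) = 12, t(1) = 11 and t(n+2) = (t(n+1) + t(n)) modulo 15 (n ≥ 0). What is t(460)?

We have t(0) = 12; t(1) = 11; t(2) = 8; t(3) = 4; t(4) = 12; t(5) = 1; t(6) = 13; t(7) = 14; t(8) = 12; t(9) = 11.
The sequence repeats with period 8.
So t(460) = t(0 + ((460-0) mod 8)) = t(4) = 12.

12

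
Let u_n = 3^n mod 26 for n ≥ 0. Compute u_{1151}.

9

Computing terms: u_0 = 1; u_1 = 3; u_2 = 9; u_3 = 1.
Since u_3 = u_0 = 1, the sequence is periodic with period 3.
(1151 - 0) mod 3 = 2, so u_{1151} = u_2 = 9.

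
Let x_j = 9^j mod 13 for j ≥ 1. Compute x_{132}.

Listing terms: x_1 = 9,  x_2 = 3,  x_3 = 1,  x_4 = 9.
The sequence repeats with period 3.
(132 - 1) mod 3 = 2, so x_{132} = x_3 = 1.

1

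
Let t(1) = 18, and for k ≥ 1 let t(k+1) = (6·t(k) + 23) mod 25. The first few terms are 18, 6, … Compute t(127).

t(1) = 18; t(2) = 6; t(3) = 9; t(4) = 2; t(5) = 10; t(6) = 8; t(7) = 21; t(8) = 24; t(9) = 17; t(10) = 0; t(11) = 23; t(12) = 11; t(13) = 14; t(14) = 7; t(15) = 15; t(16) = 13; t(17) = 1; t(18) = 4; t(19) = 22; t(20) = 5; t(21) = 3; t(22) = 16; t(23) = 19; t(24) = 12; t(25) = 20; t(26) = 18.
Since t(26) = t(1) = 18, the sequence is periodic with period 25.
So t(127) = t(1 + ((127-1) mod 25)) = t(2) = 6.

6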